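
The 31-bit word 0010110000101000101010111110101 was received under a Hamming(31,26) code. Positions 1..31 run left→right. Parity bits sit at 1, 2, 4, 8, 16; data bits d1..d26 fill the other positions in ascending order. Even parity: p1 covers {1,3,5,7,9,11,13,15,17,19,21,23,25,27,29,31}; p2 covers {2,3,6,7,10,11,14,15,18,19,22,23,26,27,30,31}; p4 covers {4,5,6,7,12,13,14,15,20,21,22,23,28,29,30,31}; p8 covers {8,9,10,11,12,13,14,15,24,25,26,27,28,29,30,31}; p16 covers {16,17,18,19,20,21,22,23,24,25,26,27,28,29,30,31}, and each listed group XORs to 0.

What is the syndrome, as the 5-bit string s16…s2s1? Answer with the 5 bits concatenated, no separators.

s1 (pos 1,3,5,7,9,11,13,15,17,19,21,23,25,27,29,31): 0⊕1⊕1⊕0⊕0⊕1⊕1⊕0⊕1⊕1⊕1⊕1⊕1⊕1⊕1⊕1 = 0
s2 (pos 2,3,6,7,10,11,14,15,18,19,22,23,26,27,30,31): 0⊕1⊕1⊕0⊕0⊕1⊕0⊕0⊕0⊕1⊕0⊕1⊕1⊕1⊕0⊕1 = 0
s4 (pos 4,5,6,7,12,13,14,15,20,21,22,23,28,29,30,31): 0⊕1⊕1⊕0⊕0⊕1⊕0⊕0⊕0⊕1⊕0⊕1⊕0⊕1⊕0⊕1 = 1
s8 (pos 8,9,10,11,12,13,14,15,24,25,26,27,28,29,30,31): 0⊕0⊕0⊕1⊕0⊕1⊕0⊕0⊕1⊕1⊕1⊕1⊕0⊕1⊕0⊕1 = 0
s16 (pos 16,17,18,19,20,21,22,23,24,25,26,27,28,29,30,31): 0⊕1⊕0⊕1⊕0⊕1⊕0⊕1⊕1⊕1⊕1⊕1⊕0⊕1⊕0⊕1 = 0
Syndrome s16…s1 = 00100 → error at position 4.

00100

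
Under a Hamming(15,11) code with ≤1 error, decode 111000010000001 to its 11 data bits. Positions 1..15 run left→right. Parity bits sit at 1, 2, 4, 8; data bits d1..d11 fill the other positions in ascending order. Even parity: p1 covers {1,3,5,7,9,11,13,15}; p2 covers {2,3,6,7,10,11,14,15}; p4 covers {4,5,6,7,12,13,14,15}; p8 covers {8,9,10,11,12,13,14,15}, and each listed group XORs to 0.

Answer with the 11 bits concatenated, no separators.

10010000001

s1 (pos 1,3,5,7,9,11,13,15): 1⊕1⊕0⊕0⊕0⊕0⊕0⊕1 = 1
s2 (pos 2,3,6,7,10,11,14,15): 1⊕1⊕0⊕0⊕0⊕0⊕0⊕1 = 1
s4 (pos 4,5,6,7,12,13,14,15): 0⊕0⊕0⊕0⊕0⊕0⊕0⊕1 = 1
s8 (pos 8,9,10,11,12,13,14,15): 1⊕0⊕0⊕0⊕0⊕0⊕0⊕1 = 0
Syndrome s8…s1 = 0111 → error at position 7.
Flip position 7: 111000010000001 → 111000110000001
Read data bits from positions 3,5,6,7,9,10,11,12,13,14,15: 10010000001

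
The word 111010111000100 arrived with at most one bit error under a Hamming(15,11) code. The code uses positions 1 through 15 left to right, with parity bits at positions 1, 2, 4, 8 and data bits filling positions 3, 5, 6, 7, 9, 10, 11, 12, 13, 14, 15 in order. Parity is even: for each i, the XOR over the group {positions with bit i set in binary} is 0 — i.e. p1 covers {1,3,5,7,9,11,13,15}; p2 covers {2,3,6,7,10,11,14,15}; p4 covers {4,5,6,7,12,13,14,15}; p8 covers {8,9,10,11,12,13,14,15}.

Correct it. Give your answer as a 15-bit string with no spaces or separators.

s1 (pos 1,3,5,7,9,11,13,15): 1⊕1⊕1⊕1⊕1⊕0⊕1⊕0 = 0
s2 (pos 2,3,6,7,10,11,14,15): 1⊕1⊕0⊕1⊕0⊕0⊕0⊕0 = 1
s4 (pos 4,5,6,7,12,13,14,15): 0⊕1⊕0⊕1⊕0⊕1⊕0⊕0 = 1
s8 (pos 8,9,10,11,12,13,14,15): 1⊕1⊕0⊕0⊕0⊕1⊕0⊕0 = 1
Syndrome s8…s1 = 1110 → error at position 14.
Flip position 14: 111010111000100 → 111010111000110

111010111000110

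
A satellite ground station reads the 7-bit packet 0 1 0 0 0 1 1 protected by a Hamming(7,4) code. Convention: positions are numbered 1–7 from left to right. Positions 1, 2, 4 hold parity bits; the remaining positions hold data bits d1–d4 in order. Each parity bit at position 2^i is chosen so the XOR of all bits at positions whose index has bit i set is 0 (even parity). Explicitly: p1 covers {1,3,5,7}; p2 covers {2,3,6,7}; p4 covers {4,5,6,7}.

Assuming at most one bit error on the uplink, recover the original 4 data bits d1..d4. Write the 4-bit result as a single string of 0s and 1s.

1011

s1 (pos 1,3,5,7): 0⊕0⊕0⊕1 = 1
s2 (pos 2,3,6,7): 1⊕0⊕1⊕1 = 1
s4 (pos 4,5,6,7): 0⊕0⊕1⊕1 = 0
Syndrome s4…s1 = 011 → error at position 3.
Flip position 3: 0100011 → 0110011
Read data bits from positions 3,5,6,7: 1011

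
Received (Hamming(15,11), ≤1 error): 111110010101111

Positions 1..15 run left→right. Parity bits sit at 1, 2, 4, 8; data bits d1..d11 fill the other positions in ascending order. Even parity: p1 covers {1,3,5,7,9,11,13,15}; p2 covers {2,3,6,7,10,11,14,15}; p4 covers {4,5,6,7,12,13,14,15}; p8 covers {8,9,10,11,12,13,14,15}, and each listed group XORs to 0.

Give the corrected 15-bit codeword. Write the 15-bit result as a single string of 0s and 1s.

s1 (pos 1,3,5,7,9,11,13,15): 1⊕1⊕1⊕0⊕0⊕0⊕1⊕1 = 1
s2 (pos 2,3,6,7,10,11,14,15): 1⊕1⊕0⊕0⊕1⊕0⊕1⊕1 = 1
s4 (pos 4,5,6,7,12,13,14,15): 1⊕1⊕0⊕0⊕1⊕1⊕1⊕1 = 0
s8 (pos 8,9,10,11,12,13,14,15): 1⊕0⊕1⊕0⊕1⊕1⊕1⊕1 = 0
Syndrome s8…s1 = 0011 → error at position 3.
Flip position 3: 111110010101111 → 110110010101111

110110010101111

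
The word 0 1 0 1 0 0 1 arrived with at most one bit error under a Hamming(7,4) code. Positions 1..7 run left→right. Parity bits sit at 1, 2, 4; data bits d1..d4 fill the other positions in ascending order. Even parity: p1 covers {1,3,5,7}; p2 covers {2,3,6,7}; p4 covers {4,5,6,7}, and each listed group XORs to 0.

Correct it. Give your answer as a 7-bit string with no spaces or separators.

1101001

s1 (pos 1,3,5,7): 0⊕0⊕0⊕1 = 1
s2 (pos 2,3,6,7): 1⊕0⊕0⊕1 = 0
s4 (pos 4,5,6,7): 1⊕0⊕0⊕1 = 0
Syndrome s4…s1 = 001 → error at position 1.
Flip position 1: 0101001 → 1101001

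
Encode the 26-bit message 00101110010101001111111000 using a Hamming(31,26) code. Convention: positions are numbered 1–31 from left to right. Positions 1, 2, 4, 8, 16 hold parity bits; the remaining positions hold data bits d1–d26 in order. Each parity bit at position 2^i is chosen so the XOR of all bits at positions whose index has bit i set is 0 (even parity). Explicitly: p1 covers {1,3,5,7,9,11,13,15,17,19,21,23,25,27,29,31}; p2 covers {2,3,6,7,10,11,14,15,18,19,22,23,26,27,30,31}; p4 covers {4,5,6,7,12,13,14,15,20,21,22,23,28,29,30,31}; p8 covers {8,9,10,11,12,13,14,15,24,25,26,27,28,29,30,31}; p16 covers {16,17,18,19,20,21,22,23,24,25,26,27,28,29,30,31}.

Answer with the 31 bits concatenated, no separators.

Place data at non-parity positions: p1 p2 0 p4 0 1 0 p8 1 1 1 0 0 1 0 p16 1 0 1 0 0 1 1 1 1 1 1 1 0 0 0
p1 (pos 1,3,5,7,9,11,13,15,17,19,21,23,25,27,29,31): XOR of data positions = 0⊕0⊕0⊕1⊕1⊕0⊕0⊕1⊕1⊕0⊕1⊕1⊕1⊕0⊕0 = 1
p2 (pos 2,3,6,7,10,11,14,15,18,19,22,23,26,27,30,31): XOR of data positions = 0⊕1⊕0⊕1⊕1⊕1⊕0⊕0⊕1⊕1⊕1⊕1⊕1⊕0⊕0 = 1
p4 (pos 4,5,6,7,12,13,14,15,20,21,22,23,28,29,30,31): XOR of data positions = 0⊕1⊕0⊕0⊕0⊕1⊕0⊕0⊕0⊕1⊕1⊕1⊕0⊕0⊕0 = 1
p8 (pos 8,9,10,11,12,13,14,15,24,25,26,27,28,29,30,31): XOR of data positions = 1⊕1⊕1⊕0⊕0⊕1⊕0⊕1⊕1⊕1⊕1⊕1⊕0⊕0⊕0 = 1
p16 (pos 16,17,18,19,20,21,22,23,24,25,26,27,28,29,30,31): XOR of data positions = 1⊕0⊕1⊕0⊕0⊕1⊕1⊕1⊕1⊕1⊕1⊕1⊕0⊕0⊕0 = 1
Codeword: 1101010111100101101001111111000

1101010111100101101001111111000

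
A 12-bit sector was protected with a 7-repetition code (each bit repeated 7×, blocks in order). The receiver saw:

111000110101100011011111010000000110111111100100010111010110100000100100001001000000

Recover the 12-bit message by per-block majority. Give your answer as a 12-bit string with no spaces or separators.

Block 1 (1110001): 4 ones → 1
Block 2 (1010110): 4 ones → 1
Block 3 (0011011): 4 ones → 1
Block 4 (1110100): 4 ones → 1
Block 5 (0000011): 2 ones → 0
Block 6 (0111111): 6 ones → 1
Block 7 (1001000): 2 ones → 0
Block 8 (1011101): 5 ones → 1
Block 9 (0110100): 3 ones → 0
Block 10 (0001001): 2 ones → 0
Block 11 (0000100): 1 one → 0
Block 12 (1000000): 1 one → 0

111101010000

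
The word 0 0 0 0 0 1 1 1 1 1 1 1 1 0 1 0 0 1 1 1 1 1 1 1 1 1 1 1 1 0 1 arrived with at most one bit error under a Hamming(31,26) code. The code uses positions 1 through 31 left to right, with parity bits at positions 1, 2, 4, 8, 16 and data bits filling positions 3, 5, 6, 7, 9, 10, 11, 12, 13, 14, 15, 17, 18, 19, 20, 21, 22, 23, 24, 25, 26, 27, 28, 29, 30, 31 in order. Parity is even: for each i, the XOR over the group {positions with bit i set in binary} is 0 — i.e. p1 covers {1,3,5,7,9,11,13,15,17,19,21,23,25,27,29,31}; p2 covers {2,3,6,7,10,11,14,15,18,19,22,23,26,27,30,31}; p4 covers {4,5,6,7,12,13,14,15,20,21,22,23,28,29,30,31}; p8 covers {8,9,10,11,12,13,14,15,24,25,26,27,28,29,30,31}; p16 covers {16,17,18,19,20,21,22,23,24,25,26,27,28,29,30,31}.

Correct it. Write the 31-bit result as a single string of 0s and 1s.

s1 (pos 1,3,5,7,9,11,13,15,17,19,21,23,25,27,29,31): 0⊕0⊕0⊕1⊕1⊕1⊕1⊕1⊕0⊕1⊕1⊕1⊕1⊕1⊕1⊕1 = 0
s2 (pos 2,3,6,7,10,11,14,15,18,19,22,23,26,27,30,31): 0⊕0⊕1⊕1⊕1⊕1⊕0⊕1⊕1⊕1⊕1⊕1⊕1⊕1⊕0⊕1 = 0
s4 (pos 4,5,6,7,12,13,14,15,20,21,22,23,28,29,30,31): 0⊕0⊕1⊕1⊕1⊕1⊕0⊕1⊕1⊕1⊕1⊕1⊕1⊕1⊕0⊕1 = 0
s8 (pos 8,9,10,11,12,13,14,15,24,25,26,27,28,29,30,31): 1⊕1⊕1⊕1⊕1⊕1⊕0⊕1⊕1⊕1⊕1⊕1⊕1⊕1⊕0⊕1 = 0
s16 (pos 16,17,18,19,20,21,22,23,24,25,26,27,28,29,30,31): 0⊕0⊕1⊕1⊕1⊕1⊕1⊕1⊕1⊕1⊕1⊕1⊕1⊕1⊕0⊕1 = 1
Syndrome s16…s1 = 10000 → error at position 16.
Flip position 16: 0000011111111010011111111111101 → 0000011111111011011111111111101

0000011111111011011111111111101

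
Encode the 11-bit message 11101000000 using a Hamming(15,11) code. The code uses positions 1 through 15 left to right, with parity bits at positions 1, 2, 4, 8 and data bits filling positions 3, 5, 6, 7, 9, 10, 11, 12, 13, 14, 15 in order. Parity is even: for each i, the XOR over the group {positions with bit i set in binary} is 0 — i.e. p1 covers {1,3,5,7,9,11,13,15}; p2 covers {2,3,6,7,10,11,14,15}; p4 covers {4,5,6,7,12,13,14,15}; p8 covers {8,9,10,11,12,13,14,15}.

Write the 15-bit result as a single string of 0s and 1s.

101011011000000

Place data at non-parity positions: p1 p2 1 p4 1 1 0 p8 1 0 0 0 0 0 0
p1 (pos 1,3,5,7,9,11,13,15): XOR of data positions = 1⊕1⊕0⊕1⊕0⊕0⊕0 = 1
p2 (pos 2,3,6,7,10,11,14,15): XOR of data positions = 1⊕1⊕0⊕0⊕0⊕0⊕0 = 0
p4 (pos 4,5,6,7,12,13,14,15): XOR of data positions = 1⊕1⊕0⊕0⊕0⊕0⊕0 = 0
p8 (pos 8,9,10,11,12,13,14,15): XOR of data positions = 1⊕0⊕0⊕0⊕0⊕0⊕0 = 1
Codeword: 101011011000000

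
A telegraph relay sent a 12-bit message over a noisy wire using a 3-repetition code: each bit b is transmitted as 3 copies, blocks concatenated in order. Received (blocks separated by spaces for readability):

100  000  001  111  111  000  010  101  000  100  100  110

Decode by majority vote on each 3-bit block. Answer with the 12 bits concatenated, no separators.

Block 1 (100): 1 one → 0
Block 2 (000): 0 ones → 0
Block 3 (001): 1 one → 0
Block 4 (111): 3 ones → 1
Block 5 (111): 3 ones → 1
Block 6 (000): 0 ones → 0
Block 7 (010): 1 one → 0
Block 8 (101): 2 ones → 1
Block 9 (000): 0 ones → 0
Block 10 (100): 1 one → 0
Block 11 (100): 1 one → 0
Block 12 (110): 2 ones → 1

000110010001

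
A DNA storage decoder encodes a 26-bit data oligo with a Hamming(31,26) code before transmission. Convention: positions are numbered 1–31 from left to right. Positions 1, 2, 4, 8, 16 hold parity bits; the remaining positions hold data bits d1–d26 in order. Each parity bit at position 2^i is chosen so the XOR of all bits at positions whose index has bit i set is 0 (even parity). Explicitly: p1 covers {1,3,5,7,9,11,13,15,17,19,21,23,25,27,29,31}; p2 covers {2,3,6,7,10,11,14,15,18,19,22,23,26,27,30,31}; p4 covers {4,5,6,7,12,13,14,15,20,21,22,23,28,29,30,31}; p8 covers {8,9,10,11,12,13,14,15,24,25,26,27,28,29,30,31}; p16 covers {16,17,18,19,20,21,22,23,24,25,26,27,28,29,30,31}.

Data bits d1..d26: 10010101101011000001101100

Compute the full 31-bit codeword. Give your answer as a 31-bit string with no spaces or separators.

1110001001011010011000001101100

Place data at non-parity positions: p1 p2 1 p4 0 0 1 p8 0 1 0 1 1 0 1 p16 0 1 1 0 0 0 0 0 1 1 0 1 1 0 0
p1 (pos 1,3,5,7,9,11,13,15,17,19,21,23,25,27,29,31): XOR of data positions = 1⊕0⊕1⊕0⊕0⊕1⊕1⊕0⊕1⊕0⊕0⊕1⊕0⊕1⊕0 = 1
p2 (pos 2,3,6,7,10,11,14,15,18,19,22,23,26,27,30,31): XOR of data positions = 1⊕0⊕1⊕1⊕0⊕0⊕1⊕1⊕1⊕0⊕0⊕1⊕0⊕0⊕0 = 1
p4 (pos 4,5,6,7,12,13,14,15,20,21,22,23,28,29,30,31): XOR of data positions = 0⊕0⊕1⊕1⊕1⊕0⊕1⊕0⊕0⊕0⊕0⊕1⊕1⊕0⊕0 = 0
p8 (pos 8,9,10,11,12,13,14,15,24,25,26,27,28,29,30,31): XOR of data positions = 0⊕1⊕0⊕1⊕1⊕0⊕1⊕0⊕1⊕1⊕0⊕1⊕1⊕0⊕0 = 0
p16 (pos 16,17,18,19,20,21,22,23,24,25,26,27,28,29,30,31): XOR of data positions = 0⊕1⊕1⊕0⊕0⊕0⊕0⊕0⊕1⊕1⊕0⊕1⊕1⊕0⊕0 = 0
Codeword: 1110001001011010011000001101100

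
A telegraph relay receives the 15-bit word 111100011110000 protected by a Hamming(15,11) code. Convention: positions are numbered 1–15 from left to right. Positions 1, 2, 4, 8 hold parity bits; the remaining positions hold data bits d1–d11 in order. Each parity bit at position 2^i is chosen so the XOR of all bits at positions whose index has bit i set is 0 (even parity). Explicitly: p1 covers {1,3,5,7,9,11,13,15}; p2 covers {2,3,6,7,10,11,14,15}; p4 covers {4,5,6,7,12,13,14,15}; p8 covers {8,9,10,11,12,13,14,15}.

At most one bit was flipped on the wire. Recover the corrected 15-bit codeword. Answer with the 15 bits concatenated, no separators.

s1 (pos 1,3,5,7,9,11,13,15): 1⊕1⊕0⊕0⊕1⊕1⊕0⊕0 = 0
s2 (pos 2,3,6,7,10,11,14,15): 1⊕1⊕0⊕0⊕1⊕1⊕0⊕0 = 0
s4 (pos 4,5,6,7,12,13,14,15): 1⊕0⊕0⊕0⊕0⊕0⊕0⊕0 = 1
s8 (pos 8,9,10,11,12,13,14,15): 1⊕1⊕1⊕1⊕0⊕0⊕0⊕0 = 0
Syndrome s8…s1 = 0100 → error at position 4.
Flip position 4: 111100011110000 → 111000011110000

111000011110000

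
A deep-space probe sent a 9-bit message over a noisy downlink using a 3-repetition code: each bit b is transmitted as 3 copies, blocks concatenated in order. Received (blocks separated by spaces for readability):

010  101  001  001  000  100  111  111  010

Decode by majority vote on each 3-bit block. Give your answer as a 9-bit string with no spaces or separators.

010000110

Block 1 (010): 1 one → 0
Block 2 (101): 2 ones → 1
Block 3 (001): 1 one → 0
Block 4 (001): 1 one → 0
Block 5 (000): 0 ones → 0
Block 6 (100): 1 one → 0
Block 7 (111): 3 ones → 1
Block 8 (111): 3 ones → 1
Block 9 (010): 1 one → 0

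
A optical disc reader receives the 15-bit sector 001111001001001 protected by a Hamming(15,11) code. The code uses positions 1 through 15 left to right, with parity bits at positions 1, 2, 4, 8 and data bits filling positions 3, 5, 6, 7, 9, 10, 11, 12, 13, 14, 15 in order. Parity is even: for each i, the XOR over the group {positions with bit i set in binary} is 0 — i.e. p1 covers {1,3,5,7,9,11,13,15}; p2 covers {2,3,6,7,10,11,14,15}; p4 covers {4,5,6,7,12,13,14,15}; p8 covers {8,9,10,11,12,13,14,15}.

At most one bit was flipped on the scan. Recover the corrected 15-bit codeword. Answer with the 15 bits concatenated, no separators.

001111001001011

s1 (pos 1,3,5,7,9,11,13,15): 0⊕1⊕1⊕0⊕1⊕0⊕0⊕1 = 0
s2 (pos 2,3,6,7,10,11,14,15): 0⊕1⊕1⊕0⊕0⊕0⊕0⊕1 = 1
s4 (pos 4,5,6,7,12,13,14,15): 1⊕1⊕1⊕0⊕1⊕0⊕0⊕1 = 1
s8 (pos 8,9,10,11,12,13,14,15): 0⊕1⊕0⊕0⊕1⊕0⊕0⊕1 = 1
Syndrome s8…s1 = 1110 → error at position 14.
Flip position 14: 001111001001001 → 001111001001011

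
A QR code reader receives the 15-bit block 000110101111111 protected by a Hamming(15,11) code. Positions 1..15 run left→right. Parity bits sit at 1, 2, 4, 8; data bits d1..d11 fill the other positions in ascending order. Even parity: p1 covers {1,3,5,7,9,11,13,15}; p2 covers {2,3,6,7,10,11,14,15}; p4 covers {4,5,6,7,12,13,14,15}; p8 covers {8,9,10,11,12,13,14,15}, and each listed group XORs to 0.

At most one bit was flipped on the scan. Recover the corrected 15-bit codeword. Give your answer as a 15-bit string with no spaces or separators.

000110101111101

s1 (pos 1,3,5,7,9,11,13,15): 0⊕0⊕1⊕1⊕1⊕1⊕1⊕1 = 0
s2 (pos 2,3,6,7,10,11,14,15): 0⊕0⊕0⊕1⊕1⊕1⊕1⊕1 = 1
s4 (pos 4,5,6,7,12,13,14,15): 1⊕1⊕0⊕1⊕1⊕1⊕1⊕1 = 1
s8 (pos 8,9,10,11,12,13,14,15): 0⊕1⊕1⊕1⊕1⊕1⊕1⊕1 = 1
Syndrome s8…s1 = 1110 → error at position 14.
Flip position 14: 000110101111111 → 000110101111101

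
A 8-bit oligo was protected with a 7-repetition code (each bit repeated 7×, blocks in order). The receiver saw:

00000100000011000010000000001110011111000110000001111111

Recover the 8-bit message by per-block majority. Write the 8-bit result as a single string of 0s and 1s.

00001101

Block 1 (0000010): 1 one → 0
Block 2 (0000011): 2 ones → 0
Block 3 (0000100): 1 one → 0
Block 4 (0000000): 0 ones → 0
Block 5 (1110011): 5 ones → 1
Block 6 (1110001): 4 ones → 1
Block 7 (1000000): 1 one → 0
Block 8 (1111111): 7 ones → 1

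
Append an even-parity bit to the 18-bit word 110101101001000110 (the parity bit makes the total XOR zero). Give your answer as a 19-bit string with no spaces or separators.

1101011010010001101

XOR of the 18 data bits: 1⊕1⊕0⊕1⊕0⊕1⊕1⊕0⊕1⊕0⊕0⊕1⊕0⊕0⊕0⊕1⊕1⊕0 = 1
Parity bit = 1 (so all 19 bits XOR to 0).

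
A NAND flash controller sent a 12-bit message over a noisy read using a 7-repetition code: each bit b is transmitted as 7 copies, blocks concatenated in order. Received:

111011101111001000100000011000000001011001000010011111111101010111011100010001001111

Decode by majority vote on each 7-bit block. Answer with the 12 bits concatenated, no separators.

Block 1 (1110111): 6 ones → 1
Block 2 (0111100): 4 ones → 1
Block 3 (1000100): 2 ones → 0
Block 4 (0000110): 2 ones → 0
Block 5 (0000000): 0 ones → 0
Block 6 (1011001): 4 ones → 1
Block 7 (0000100): 1 one → 0
Block 8 (1111111): 7 ones → 1
Block 9 (1101010): 4 ones → 1
Block 10 (1110111): 6 ones → 1
Block 11 (0001000): 1 one → 0
Block 12 (1001111): 5 ones → 1

110001011101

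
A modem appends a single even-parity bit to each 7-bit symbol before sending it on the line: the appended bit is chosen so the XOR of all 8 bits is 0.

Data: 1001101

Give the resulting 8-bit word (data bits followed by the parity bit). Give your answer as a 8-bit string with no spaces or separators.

XOR of the 7 data bits: 1⊕0⊕0⊕1⊕1⊕0⊕1 = 0
Parity bit = 0 (so all 8 bits XOR to 0).

10011010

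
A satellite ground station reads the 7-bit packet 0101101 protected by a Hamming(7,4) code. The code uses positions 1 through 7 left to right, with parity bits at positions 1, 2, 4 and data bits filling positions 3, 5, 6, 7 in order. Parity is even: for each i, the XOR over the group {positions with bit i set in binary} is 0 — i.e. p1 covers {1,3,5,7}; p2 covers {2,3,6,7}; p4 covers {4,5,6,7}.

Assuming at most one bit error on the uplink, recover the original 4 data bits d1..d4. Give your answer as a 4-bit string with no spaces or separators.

s1 (pos 1,3,5,7): 0⊕0⊕1⊕1 = 0
s2 (pos 2,3,6,7): 1⊕0⊕0⊕1 = 0
s4 (pos 4,5,6,7): 1⊕1⊕0⊕1 = 1
Syndrome s4…s1 = 100 → error at position 4.
Flip position 4: 0101101 → 0100101
Read data bits from positions 3,5,6,7: 0101

0101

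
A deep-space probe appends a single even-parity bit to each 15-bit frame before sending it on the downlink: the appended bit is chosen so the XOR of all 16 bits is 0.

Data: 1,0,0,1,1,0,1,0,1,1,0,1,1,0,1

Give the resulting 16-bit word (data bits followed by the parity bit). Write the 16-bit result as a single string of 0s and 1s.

1001101011011011

XOR of the 15 data bits: 1⊕0⊕0⊕1⊕1⊕0⊕1⊕0⊕1⊕1⊕0⊕1⊕1⊕0⊕1 = 1
Parity bit = 1 (so all 16 bits XOR to 0).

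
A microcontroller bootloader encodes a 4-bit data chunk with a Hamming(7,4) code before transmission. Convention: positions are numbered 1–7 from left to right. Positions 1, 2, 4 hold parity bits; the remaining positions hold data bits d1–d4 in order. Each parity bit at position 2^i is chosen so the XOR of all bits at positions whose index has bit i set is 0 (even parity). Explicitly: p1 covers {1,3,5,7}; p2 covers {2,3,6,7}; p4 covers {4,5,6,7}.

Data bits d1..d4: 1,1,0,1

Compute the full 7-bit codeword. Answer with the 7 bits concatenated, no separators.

1010101

Place data at non-parity positions: p1 p2 1 p4 1 0 1
p1 (pos 1,3,5,7): XOR of data positions = 1⊕1⊕1 = 1
p2 (pos 2,3,6,7): XOR of data positions = 1⊕0⊕1 = 0
p4 (pos 4,5,6,7): XOR of data positions = 1⊕0⊕1 = 0
Codeword: 1010101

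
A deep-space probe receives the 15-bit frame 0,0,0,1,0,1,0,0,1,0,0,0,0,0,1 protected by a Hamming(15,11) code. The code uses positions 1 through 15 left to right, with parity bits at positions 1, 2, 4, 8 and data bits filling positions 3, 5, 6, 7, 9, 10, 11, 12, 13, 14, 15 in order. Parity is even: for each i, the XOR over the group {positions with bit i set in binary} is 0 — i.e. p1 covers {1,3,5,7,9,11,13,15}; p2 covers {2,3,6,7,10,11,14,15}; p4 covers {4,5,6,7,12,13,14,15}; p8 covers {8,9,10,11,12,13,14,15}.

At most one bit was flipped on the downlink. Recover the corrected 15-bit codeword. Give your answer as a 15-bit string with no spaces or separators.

s1 (pos 1,3,5,7,9,11,13,15): 0⊕0⊕0⊕0⊕1⊕0⊕0⊕1 = 0
s2 (pos 2,3,6,7,10,11,14,15): 0⊕0⊕1⊕0⊕0⊕0⊕0⊕1 = 0
s4 (pos 4,5,6,7,12,13,14,15): 1⊕0⊕1⊕0⊕0⊕0⊕0⊕1 = 1
s8 (pos 8,9,10,11,12,13,14,15): 0⊕1⊕0⊕0⊕0⊕0⊕0⊕1 = 0
Syndrome s8…s1 = 0100 → error at position 4.
Flip position 4: 000101001000001 → 000001001000001

000001001000001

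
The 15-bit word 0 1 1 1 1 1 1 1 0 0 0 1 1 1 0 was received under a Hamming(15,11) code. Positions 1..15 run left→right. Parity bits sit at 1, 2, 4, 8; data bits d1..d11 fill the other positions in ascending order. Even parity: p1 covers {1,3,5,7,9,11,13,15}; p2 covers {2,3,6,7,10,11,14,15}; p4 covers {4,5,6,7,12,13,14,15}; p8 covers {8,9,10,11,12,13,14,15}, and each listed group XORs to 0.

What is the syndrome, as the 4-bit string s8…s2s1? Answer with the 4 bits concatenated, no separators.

0110

s1 (pos 1,3,5,7,9,11,13,15): 0⊕1⊕1⊕1⊕0⊕0⊕1⊕0 = 0
s2 (pos 2,3,6,7,10,11,14,15): 1⊕1⊕1⊕1⊕0⊕0⊕1⊕0 = 1
s4 (pos 4,5,6,7,12,13,14,15): 1⊕1⊕1⊕1⊕1⊕1⊕1⊕0 = 1
s8 (pos 8,9,10,11,12,13,14,15): 1⊕0⊕0⊕0⊕1⊕1⊕1⊕0 = 0
Syndrome s8…s1 = 0110 → error at position 6.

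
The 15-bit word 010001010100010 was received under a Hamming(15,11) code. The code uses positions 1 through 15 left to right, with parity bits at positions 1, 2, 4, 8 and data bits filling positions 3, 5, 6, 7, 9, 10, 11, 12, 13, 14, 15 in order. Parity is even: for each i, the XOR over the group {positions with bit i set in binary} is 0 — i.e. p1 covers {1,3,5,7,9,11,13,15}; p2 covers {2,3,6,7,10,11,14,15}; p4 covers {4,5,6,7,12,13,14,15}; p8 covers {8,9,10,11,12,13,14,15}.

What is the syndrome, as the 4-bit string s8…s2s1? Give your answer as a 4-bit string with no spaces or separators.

1000

s1 (pos 1,3,5,7,9,11,13,15): 0⊕0⊕0⊕0⊕0⊕0⊕0⊕0 = 0
s2 (pos 2,3,6,7,10,11,14,15): 1⊕0⊕1⊕0⊕1⊕0⊕1⊕0 = 0
s4 (pos 4,5,6,7,12,13,14,15): 0⊕0⊕1⊕0⊕0⊕0⊕1⊕0 = 0
s8 (pos 8,9,10,11,12,13,14,15): 1⊕0⊕1⊕0⊕0⊕0⊕1⊕0 = 1
Syndrome s8…s1 = 1000 → error at position 8.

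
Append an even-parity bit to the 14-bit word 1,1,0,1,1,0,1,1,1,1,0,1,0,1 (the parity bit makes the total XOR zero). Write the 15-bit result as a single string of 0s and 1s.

110110111101010

XOR of the 14 data bits: 1⊕1⊕0⊕1⊕1⊕0⊕1⊕1⊕1⊕1⊕0⊕1⊕0⊕1 = 0
Parity bit = 0 (so all 15 bits XOR to 0).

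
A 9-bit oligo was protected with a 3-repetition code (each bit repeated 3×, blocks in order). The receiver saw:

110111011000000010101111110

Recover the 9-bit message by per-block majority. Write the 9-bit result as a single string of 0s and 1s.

111000111

Block 1 (110): 2 ones → 1
Block 2 (111): 3 ones → 1
Block 3 (011): 2 ones → 1
Block 4 (000): 0 ones → 0
Block 5 (000): 0 ones → 0
Block 6 (010): 1 one → 0
Block 7 (101): 2 ones → 1
Block 8 (111): 3 ones → 1
Block 9 (110): 2 ones → 1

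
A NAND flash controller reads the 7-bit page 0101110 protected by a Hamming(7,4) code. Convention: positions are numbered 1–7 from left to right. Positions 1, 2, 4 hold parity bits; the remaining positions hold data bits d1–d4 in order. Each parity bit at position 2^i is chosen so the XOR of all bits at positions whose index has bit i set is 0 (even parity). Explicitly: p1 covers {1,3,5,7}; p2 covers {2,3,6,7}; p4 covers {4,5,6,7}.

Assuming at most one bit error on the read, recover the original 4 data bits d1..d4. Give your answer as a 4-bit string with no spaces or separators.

s1 (pos 1,3,5,7): 0⊕0⊕1⊕0 = 1
s2 (pos 2,3,6,7): 1⊕0⊕1⊕0 = 0
s4 (pos 4,5,6,7): 1⊕1⊕1⊕0 = 1
Syndrome s4…s1 = 101 → error at position 5.
Flip position 5: 0101110 → 0101010
Read data bits from positions 3,5,6,7: 0010

0010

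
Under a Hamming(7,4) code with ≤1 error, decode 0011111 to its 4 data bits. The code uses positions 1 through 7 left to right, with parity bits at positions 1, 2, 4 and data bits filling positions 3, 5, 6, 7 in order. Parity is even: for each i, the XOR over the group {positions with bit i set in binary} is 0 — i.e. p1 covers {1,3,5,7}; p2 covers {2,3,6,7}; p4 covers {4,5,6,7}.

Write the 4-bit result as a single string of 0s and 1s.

s1 (pos 1,3,5,7): 0⊕1⊕1⊕1 = 1
s2 (pos 2,3,6,7): 0⊕1⊕1⊕1 = 1
s4 (pos 4,5,6,7): 1⊕1⊕1⊕1 = 0
Syndrome s4…s1 = 011 → error at position 3.
Flip position 3: 0011111 → 0001111
Read data bits from positions 3,5,6,7: 0111

0111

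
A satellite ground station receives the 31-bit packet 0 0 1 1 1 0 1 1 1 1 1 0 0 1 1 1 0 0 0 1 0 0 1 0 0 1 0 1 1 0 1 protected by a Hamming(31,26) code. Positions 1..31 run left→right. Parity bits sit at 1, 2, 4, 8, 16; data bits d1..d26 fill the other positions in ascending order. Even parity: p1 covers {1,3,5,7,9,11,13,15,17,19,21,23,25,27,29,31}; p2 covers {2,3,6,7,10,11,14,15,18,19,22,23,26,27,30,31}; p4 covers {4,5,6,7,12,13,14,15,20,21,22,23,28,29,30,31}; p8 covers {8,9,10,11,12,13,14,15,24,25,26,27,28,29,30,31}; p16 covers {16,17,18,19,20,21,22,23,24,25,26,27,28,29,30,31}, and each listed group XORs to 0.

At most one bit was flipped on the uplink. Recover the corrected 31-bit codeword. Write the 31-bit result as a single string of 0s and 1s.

0011101111100111001100100101101

s1 (pos 1,3,5,7,9,11,13,15,17,19,21,23,25,27,29,31): 0⊕1⊕1⊕1⊕1⊕1⊕0⊕1⊕0⊕0⊕0⊕1⊕0⊕0⊕1⊕1 = 1
s2 (pos 2,3,6,7,10,11,14,15,18,19,22,23,26,27,30,31): 0⊕1⊕0⊕1⊕1⊕1⊕1⊕1⊕0⊕0⊕0⊕1⊕1⊕0⊕0⊕1 = 1
s4 (pos 4,5,6,7,12,13,14,15,20,21,22,23,28,29,30,31): 1⊕1⊕0⊕1⊕0⊕0⊕1⊕1⊕1⊕0⊕0⊕1⊕1⊕1⊕0⊕1 = 0
s8 (pos 8,9,10,11,12,13,14,15,24,25,26,27,28,29,30,31): 1⊕1⊕1⊕1⊕0⊕0⊕1⊕1⊕0⊕0⊕1⊕0⊕1⊕1⊕0⊕1 = 0
s16 (pos 16,17,18,19,20,21,22,23,24,25,26,27,28,29,30,31): 1⊕0⊕0⊕0⊕1⊕0⊕0⊕1⊕0⊕0⊕1⊕0⊕1⊕1⊕0⊕1 = 1
Syndrome s16…s1 = 10011 → error at position 19.
Flip position 19: 0011101111100111000100100101101 → 0011101111100111001100100101101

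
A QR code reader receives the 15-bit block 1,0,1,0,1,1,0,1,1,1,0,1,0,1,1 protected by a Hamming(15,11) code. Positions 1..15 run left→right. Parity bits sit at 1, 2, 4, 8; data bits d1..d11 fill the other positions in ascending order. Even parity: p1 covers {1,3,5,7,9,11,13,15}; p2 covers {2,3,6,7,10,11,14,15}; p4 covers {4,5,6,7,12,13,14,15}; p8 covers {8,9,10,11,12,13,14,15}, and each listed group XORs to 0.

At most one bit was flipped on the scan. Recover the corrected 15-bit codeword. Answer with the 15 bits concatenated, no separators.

101011111101011

s1 (pos 1,3,5,7,9,11,13,15): 1⊕1⊕1⊕0⊕1⊕0⊕0⊕1 = 1
s2 (pos 2,3,6,7,10,11,14,15): 0⊕1⊕1⊕0⊕1⊕0⊕1⊕1 = 1
s4 (pos 4,5,6,7,12,13,14,15): 0⊕1⊕1⊕0⊕1⊕0⊕1⊕1 = 1
s8 (pos 8,9,10,11,12,13,14,15): 1⊕1⊕1⊕0⊕1⊕0⊕1⊕1 = 0
Syndrome s8…s1 = 0111 → error at position 7.
Flip position 7: 101011011101011 → 101011111101011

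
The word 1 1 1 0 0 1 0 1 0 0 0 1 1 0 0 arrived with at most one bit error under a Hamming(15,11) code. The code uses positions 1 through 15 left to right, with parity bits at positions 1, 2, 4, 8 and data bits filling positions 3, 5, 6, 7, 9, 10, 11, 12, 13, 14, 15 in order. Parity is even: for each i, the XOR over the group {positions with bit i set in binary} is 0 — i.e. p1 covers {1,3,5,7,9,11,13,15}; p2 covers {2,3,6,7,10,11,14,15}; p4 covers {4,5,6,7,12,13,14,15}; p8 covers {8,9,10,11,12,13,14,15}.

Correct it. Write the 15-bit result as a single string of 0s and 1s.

s1 (pos 1,3,5,7,9,11,13,15): 1⊕1⊕0⊕0⊕0⊕0⊕1⊕0 = 1
s2 (pos 2,3,6,7,10,11,14,15): 1⊕1⊕1⊕0⊕0⊕0⊕0⊕0 = 1
s4 (pos 4,5,6,7,12,13,14,15): 0⊕0⊕1⊕0⊕1⊕1⊕0⊕0 = 1
s8 (pos 8,9,10,11,12,13,14,15): 1⊕0⊕0⊕0⊕1⊕1⊕0⊕0 = 1
Syndrome s8…s1 = 1111 → error at position 15.
Flip position 15: 111001010001100 → 111001010001101

111001010001101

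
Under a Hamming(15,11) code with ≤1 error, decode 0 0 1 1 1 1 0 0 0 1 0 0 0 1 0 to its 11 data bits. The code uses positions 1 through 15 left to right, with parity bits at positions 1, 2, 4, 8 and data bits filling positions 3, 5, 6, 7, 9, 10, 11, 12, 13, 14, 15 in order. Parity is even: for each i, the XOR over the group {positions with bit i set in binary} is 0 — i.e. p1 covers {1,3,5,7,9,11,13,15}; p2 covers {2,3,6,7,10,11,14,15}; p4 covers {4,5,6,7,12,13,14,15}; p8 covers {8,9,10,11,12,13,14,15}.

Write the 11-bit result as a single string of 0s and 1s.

11100100010

s1 (pos 1,3,5,7,9,11,13,15): 0⊕1⊕1⊕0⊕0⊕0⊕0⊕0 = 0
s2 (pos 2,3,6,7,10,11,14,15): 0⊕1⊕1⊕0⊕1⊕0⊕1⊕0 = 0
s4 (pos 4,5,6,7,12,13,14,15): 1⊕1⊕1⊕0⊕0⊕0⊕1⊕0 = 0
s8 (pos 8,9,10,11,12,13,14,15): 0⊕0⊕1⊕0⊕0⊕0⊕1⊕0 = 0
Syndrome s8…s1 = 0000 → no error.
Read data bits from positions 3,5,6,7,9,10,11,12,13,14,15: 11100100010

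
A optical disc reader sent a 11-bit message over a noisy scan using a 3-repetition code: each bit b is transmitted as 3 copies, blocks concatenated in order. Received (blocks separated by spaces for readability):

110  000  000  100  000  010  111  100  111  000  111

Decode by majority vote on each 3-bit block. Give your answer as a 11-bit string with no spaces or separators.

Block 1 (110): 2 ones → 1
Block 2 (000): 0 ones → 0
Block 3 (000): 0 ones → 0
Block 4 (100): 1 one → 0
Block 5 (000): 0 ones → 0
Block 6 (010): 1 one → 0
Block 7 (111): 3 ones → 1
Block 8 (100): 1 one → 0
Block 9 (111): 3 ones → 1
Block 10 (000): 0 ones → 0
Block 11 (111): 3 ones → 1

10000010101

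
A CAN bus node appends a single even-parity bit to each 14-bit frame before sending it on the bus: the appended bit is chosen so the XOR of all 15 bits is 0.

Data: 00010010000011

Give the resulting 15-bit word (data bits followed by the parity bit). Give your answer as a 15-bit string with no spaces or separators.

000100100000110

XOR of the 14 data bits: 0⊕0⊕0⊕1⊕0⊕0⊕1⊕0⊕0⊕0⊕0⊕0⊕1⊕1 = 0
Parity bit = 0 (so all 15 bits XOR to 0).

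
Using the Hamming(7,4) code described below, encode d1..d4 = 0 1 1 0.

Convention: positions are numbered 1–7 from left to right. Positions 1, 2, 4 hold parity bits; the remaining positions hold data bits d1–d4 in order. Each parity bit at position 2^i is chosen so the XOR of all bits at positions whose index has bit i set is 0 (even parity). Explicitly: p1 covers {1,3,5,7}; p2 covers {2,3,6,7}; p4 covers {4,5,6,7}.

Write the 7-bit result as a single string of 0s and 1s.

Place data at non-parity positions: p1 p2 0 p4 1 1 0
p1 (pos 1,3,5,7): XOR of data positions = 0⊕1⊕0 = 1
p2 (pos 2,3,6,7): XOR of data positions = 0⊕1⊕0 = 1
p4 (pos 4,5,6,7): XOR of data positions = 1⊕1⊕0 = 0
Codeword: 1100110

1100110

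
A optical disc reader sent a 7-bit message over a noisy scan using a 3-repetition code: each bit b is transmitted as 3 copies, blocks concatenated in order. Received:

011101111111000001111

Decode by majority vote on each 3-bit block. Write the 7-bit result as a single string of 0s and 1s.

Block 1 (011): 2 ones → 1
Block 2 (101): 2 ones → 1
Block 3 (111): 3 ones → 1
Block 4 (111): 3 ones → 1
Block 5 (000): 0 ones → 0
Block 6 (001): 1 one → 0
Block 7 (111): 3 ones → 1

1111001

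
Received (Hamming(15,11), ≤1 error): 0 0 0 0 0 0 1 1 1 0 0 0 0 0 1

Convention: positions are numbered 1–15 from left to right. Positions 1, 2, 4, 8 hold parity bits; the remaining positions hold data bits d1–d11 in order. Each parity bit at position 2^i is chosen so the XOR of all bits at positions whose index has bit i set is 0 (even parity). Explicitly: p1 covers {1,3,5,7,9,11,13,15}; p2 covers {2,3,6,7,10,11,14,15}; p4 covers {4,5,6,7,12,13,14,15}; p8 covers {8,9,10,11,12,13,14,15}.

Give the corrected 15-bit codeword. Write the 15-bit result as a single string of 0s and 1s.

000000110000001

s1 (pos 1,3,5,7,9,11,13,15): 0⊕0⊕0⊕1⊕1⊕0⊕0⊕1 = 1
s2 (pos 2,3,6,7,10,11,14,15): 0⊕0⊕0⊕1⊕0⊕0⊕0⊕1 = 0
s4 (pos 4,5,6,7,12,13,14,15): 0⊕0⊕0⊕1⊕0⊕0⊕0⊕1 = 0
s8 (pos 8,9,10,11,12,13,14,15): 1⊕1⊕0⊕0⊕0⊕0⊕0⊕1 = 1
Syndrome s8…s1 = 1001 → error at position 9.
Flip position 9: 000000111000001 → 000000110000001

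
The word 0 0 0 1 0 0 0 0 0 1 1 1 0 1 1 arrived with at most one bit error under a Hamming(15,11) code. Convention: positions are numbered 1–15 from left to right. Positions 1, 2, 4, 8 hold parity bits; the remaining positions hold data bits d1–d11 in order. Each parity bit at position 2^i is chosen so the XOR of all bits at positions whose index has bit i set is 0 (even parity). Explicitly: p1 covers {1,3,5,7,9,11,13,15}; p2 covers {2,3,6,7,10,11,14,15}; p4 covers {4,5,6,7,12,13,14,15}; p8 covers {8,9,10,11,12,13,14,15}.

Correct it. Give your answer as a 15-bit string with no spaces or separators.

000100010111011

s1 (pos 1,3,5,7,9,11,13,15): 0⊕0⊕0⊕0⊕0⊕1⊕0⊕1 = 0
s2 (pos 2,3,6,7,10,11,14,15): 0⊕0⊕0⊕0⊕1⊕1⊕1⊕1 = 0
s4 (pos 4,5,6,7,12,13,14,15): 1⊕0⊕0⊕0⊕1⊕0⊕1⊕1 = 0
s8 (pos 8,9,10,11,12,13,14,15): 0⊕0⊕1⊕1⊕1⊕0⊕1⊕1 = 1
Syndrome s8…s1 = 1000 → error at position 8.
Flip position 8: 000100000111011 → 000100010111011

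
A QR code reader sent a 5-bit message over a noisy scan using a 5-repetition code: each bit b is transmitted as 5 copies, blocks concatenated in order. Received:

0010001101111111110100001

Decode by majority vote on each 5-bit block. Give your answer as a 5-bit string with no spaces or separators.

01110

Block 1 (00100): 1 one → 0
Block 2 (01101): 3 ones → 1
Block 3 (11111): 5 ones → 1
Block 4 (11101): 4 ones → 1
Block 5 (00001): 1 one → 0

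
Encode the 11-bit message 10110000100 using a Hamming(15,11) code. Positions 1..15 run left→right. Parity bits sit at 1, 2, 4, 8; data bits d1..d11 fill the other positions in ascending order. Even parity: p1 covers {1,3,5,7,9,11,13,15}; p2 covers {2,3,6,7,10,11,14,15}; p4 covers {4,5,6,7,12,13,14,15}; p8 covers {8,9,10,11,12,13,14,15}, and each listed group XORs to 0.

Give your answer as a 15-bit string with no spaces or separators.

Place data at non-parity positions: p1 p2 1 p4 0 1 1 p8 0 0 0 0 1 0 0
p1 (pos 1,3,5,7,9,11,13,15): XOR of data positions = 1⊕0⊕1⊕0⊕0⊕1⊕0 = 1
p2 (pos 2,3,6,7,10,11,14,15): XOR of data positions = 1⊕1⊕1⊕0⊕0⊕0⊕0 = 1
p4 (pos 4,5,6,7,12,13,14,15): XOR of data positions = 0⊕1⊕1⊕0⊕1⊕0⊕0 = 1
p8 (pos 8,9,10,11,12,13,14,15): XOR of data positions = 0⊕0⊕0⊕0⊕1⊕0⊕0 = 1
Codeword: 111101110000100

111101110000100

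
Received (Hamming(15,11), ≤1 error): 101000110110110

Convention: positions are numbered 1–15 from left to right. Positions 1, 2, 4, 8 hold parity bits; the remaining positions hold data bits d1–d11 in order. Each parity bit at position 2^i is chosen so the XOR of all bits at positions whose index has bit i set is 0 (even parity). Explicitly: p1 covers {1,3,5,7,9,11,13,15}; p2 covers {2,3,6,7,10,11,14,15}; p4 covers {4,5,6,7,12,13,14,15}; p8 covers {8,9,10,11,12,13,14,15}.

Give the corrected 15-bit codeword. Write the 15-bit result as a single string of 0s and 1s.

s1 (pos 1,3,5,7,9,11,13,15): 1⊕1⊕0⊕1⊕0⊕1⊕1⊕0 = 1
s2 (pos 2,3,6,7,10,11,14,15): 0⊕1⊕0⊕1⊕1⊕1⊕1⊕0 = 1
s4 (pos 4,5,6,7,12,13,14,15): 0⊕0⊕0⊕1⊕0⊕1⊕1⊕0 = 1
s8 (pos 8,9,10,11,12,13,14,15): 1⊕0⊕1⊕1⊕0⊕1⊕1⊕0 = 1
Syndrome s8…s1 = 1111 → error at position 15.
Flip position 15: 101000110110110 → 101000110110111

101000110110111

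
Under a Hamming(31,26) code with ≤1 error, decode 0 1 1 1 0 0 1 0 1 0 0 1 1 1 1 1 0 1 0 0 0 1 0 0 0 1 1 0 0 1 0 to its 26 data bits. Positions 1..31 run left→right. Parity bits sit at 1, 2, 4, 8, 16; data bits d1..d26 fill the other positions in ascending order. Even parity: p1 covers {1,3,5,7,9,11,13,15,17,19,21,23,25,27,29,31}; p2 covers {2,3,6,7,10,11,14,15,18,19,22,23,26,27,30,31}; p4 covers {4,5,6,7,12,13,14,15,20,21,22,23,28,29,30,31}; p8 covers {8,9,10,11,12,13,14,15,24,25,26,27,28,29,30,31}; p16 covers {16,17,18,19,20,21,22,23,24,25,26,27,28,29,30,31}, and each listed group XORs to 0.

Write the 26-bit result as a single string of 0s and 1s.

10011001111010001000110010

s1 (pos 1,3,5,7,9,11,13,15,17,19,21,23,25,27,29,31): 0⊕1⊕0⊕1⊕1⊕0⊕1⊕1⊕0⊕0⊕0⊕0⊕0⊕1⊕0⊕0 = 0
s2 (pos 2,3,6,7,10,11,14,15,18,19,22,23,26,27,30,31): 1⊕1⊕0⊕1⊕0⊕0⊕1⊕1⊕1⊕0⊕1⊕0⊕1⊕1⊕1⊕0 = 0
s4 (pos 4,5,6,7,12,13,14,15,20,21,22,23,28,29,30,31): 1⊕0⊕0⊕1⊕1⊕1⊕1⊕1⊕0⊕0⊕1⊕0⊕0⊕0⊕1⊕0 = 0
s8 (pos 8,9,10,11,12,13,14,15,24,25,26,27,28,29,30,31): 0⊕1⊕0⊕0⊕1⊕1⊕1⊕1⊕0⊕0⊕1⊕1⊕0⊕0⊕1⊕0 = 0
s16 (pos 16,17,18,19,20,21,22,23,24,25,26,27,28,29,30,31): 1⊕0⊕1⊕0⊕0⊕0⊕1⊕0⊕0⊕0⊕1⊕1⊕0⊕0⊕1⊕0 = 0
Syndrome s16…s1 = 00000 → no error.
Read data bits from positions 3,5,6,7,9,10,11,12,13,14,15,17,18,19,20,21,22,23,24,25,26,27,28,29,30,31: 10011001111010001000110010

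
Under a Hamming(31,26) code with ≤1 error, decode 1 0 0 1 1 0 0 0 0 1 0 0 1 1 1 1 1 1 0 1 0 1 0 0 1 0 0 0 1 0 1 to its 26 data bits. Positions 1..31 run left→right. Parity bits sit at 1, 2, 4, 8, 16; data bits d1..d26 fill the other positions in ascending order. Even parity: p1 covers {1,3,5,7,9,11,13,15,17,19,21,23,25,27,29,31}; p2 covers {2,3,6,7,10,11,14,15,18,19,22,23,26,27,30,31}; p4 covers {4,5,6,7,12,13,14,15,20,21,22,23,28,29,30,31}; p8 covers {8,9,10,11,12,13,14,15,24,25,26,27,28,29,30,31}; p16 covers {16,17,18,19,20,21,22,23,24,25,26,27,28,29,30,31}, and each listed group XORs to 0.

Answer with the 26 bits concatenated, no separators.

s1 (pos 1,3,5,7,9,11,13,15,17,19,21,23,25,27,29,31): 1⊕0⊕1⊕0⊕0⊕0⊕1⊕1⊕1⊕0⊕0⊕0⊕1⊕0⊕1⊕1 = 0
s2 (pos 2,3,6,7,10,11,14,15,18,19,22,23,26,27,30,31): 0⊕0⊕0⊕0⊕1⊕0⊕1⊕1⊕1⊕0⊕1⊕0⊕0⊕0⊕0⊕1 = 0
s4 (pos 4,5,6,7,12,13,14,15,20,21,22,23,28,29,30,31): 1⊕1⊕0⊕0⊕0⊕1⊕1⊕1⊕1⊕0⊕1⊕0⊕0⊕1⊕0⊕1 = 1
s8 (pos 8,9,10,11,12,13,14,15,24,25,26,27,28,29,30,31): 0⊕0⊕1⊕0⊕0⊕1⊕1⊕1⊕0⊕1⊕0⊕0⊕0⊕1⊕0⊕1 = 1
s16 (pos 16,17,18,19,20,21,22,23,24,25,26,27,28,29,30,31): 1⊕1⊕1⊕0⊕1⊕0⊕1⊕0⊕0⊕1⊕0⊕0⊕0⊕1⊕0⊕1 = 0
Syndrome s16…s1 = 01100 → error at position 12.
Flip position 12: 1001100001001111110101001000101 → 1001100001011111110101001000101
Read data bits from positions 3,5,6,7,9,10,11,12,13,14,15,17,18,19,20,21,22,23,24,25,26,27,28,29,30,31: 01000101111110101001000101

01000101111110101001000101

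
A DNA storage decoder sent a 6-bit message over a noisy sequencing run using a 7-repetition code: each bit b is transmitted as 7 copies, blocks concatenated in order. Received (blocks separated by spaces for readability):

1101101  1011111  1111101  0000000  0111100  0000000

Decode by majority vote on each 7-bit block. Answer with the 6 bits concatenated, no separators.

Block 1 (1101101): 5 ones → 1
Block 2 (1011111): 6 ones → 1
Block 3 (1111101): 6 ones → 1
Block 4 (0000000): 0 ones → 0
Block 5 (0111100): 4 ones → 1
Block 6 (0000000): 0 ones → 0

111010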